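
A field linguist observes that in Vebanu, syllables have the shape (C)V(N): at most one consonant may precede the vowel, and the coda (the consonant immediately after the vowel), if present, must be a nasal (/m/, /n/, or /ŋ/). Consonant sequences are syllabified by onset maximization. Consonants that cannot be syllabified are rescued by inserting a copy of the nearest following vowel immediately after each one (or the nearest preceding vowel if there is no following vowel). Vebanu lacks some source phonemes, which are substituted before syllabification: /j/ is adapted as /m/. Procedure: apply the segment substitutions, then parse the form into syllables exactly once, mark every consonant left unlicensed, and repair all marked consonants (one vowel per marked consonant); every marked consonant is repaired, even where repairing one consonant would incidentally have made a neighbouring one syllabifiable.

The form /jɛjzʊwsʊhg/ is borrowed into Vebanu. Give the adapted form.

Substitution: /j/ → /m/, giving /mɛmzʊwsʊhg/.
Under (C)V(N), the unsyllabifiable consonants are /w/, /h/, /g/ (only a nasal (/m/, /n/, or /ŋ/) is licensed in coda position; onsets are limited to one consonant).
Each unlicensed consonant becomes the onset of a new syllable: /w/ → /wʊ/, /h/ → /hʊ/, /g/ → /gʊ/.

mɛmzʊwʊsʊhʊgʊ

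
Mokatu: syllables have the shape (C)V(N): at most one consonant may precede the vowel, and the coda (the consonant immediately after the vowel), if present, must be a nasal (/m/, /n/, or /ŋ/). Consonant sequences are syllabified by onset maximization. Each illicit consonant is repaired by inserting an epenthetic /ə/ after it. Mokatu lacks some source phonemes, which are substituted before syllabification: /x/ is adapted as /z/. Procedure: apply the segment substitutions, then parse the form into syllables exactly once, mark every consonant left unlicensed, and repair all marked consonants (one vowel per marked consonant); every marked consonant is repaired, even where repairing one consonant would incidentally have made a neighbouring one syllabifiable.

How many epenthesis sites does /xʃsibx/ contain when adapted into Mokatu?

After substitution the input is /zʃsibz/.
The unsyllabifiable consonants are /z/, /ʃ/, /b/, /z/; each receives one epenthetic vowel.

4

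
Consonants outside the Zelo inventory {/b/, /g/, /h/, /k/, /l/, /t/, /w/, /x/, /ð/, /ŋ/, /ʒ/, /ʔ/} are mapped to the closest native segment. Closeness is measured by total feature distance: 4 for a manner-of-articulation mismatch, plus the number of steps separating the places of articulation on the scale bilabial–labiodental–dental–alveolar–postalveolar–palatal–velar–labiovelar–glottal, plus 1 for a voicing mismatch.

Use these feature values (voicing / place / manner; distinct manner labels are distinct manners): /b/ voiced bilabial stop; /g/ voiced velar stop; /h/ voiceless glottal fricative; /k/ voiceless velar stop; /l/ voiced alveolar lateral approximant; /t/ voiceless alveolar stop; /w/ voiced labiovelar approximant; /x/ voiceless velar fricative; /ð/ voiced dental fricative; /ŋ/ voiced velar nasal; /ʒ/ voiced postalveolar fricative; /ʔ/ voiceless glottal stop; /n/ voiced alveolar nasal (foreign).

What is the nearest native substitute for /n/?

ŋ

/ŋ/ is closest: same manner (nasal), place distance 3 (alveolar→velar), same voicing; total 3. Next closest is /l/ at distance 4.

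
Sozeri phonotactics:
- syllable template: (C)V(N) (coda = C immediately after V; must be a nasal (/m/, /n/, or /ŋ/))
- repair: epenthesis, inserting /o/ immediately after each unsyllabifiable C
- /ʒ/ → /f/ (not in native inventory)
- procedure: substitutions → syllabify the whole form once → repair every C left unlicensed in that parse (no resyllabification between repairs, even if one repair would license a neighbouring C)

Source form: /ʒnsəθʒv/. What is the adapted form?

Substitution: /ʒ/ → /f/, giving /fnsəθfv/.
Syllabifying with onset maximization leaves /f/, /n/, /θ/, /f/, /v/ stranded (only a nasal (/m/, /n/, or /ŋ/) is licensed in coda position; onsets are limited to one consonant).
Epenthesis after each stranded consonant: /f/ → /fo/, /n/ → /no/, /θ/ → /θo/, /f/ → /fo/, /v/ → /vo/.

fonosəθofovo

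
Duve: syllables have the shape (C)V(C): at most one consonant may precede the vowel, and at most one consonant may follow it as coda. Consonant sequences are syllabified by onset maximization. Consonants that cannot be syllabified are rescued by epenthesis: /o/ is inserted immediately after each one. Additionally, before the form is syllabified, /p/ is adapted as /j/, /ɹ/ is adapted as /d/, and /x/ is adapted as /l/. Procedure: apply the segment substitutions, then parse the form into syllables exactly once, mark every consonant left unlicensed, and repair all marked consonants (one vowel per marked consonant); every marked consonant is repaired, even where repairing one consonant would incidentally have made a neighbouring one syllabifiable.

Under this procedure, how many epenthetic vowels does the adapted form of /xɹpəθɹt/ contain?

After substitution the input is /ldjəθdt/.
The unsyllabifiable consonants are /l/, /d/, /d/, /t/; each receives one epenthetic vowel.

4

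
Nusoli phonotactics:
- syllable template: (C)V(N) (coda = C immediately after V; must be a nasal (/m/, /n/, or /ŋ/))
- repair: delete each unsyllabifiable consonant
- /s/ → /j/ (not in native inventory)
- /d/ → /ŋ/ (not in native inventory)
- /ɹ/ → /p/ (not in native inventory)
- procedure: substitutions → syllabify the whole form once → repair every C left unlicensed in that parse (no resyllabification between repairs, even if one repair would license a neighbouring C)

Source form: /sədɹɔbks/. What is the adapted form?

Substitution: /s/ → /j/, /d/ → /ŋ/, /ɹ/ → /p/, giving /jəŋpɔbkj/.
The consonants /b/, /k/, /j/ cannot be parsed into a legal (C)V(N) syllable (only a nasal (/m/, /n/, or /ŋ/) is licensed in coda position; onsets are limited to one consonant).
Deleting the stranded consonants removes /b/, /k/, /j/.

jəŋpɔ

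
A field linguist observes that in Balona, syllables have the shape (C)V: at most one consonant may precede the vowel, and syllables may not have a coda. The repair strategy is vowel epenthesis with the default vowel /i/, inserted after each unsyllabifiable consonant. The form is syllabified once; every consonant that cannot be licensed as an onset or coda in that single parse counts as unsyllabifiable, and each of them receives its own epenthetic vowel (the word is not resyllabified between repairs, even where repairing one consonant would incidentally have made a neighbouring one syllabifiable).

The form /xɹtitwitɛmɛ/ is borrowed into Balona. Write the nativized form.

The consonants /x/, /ɹ/, /t/ cannot be parsed into a legal (C)V syllable (no codas are permitted; onsets are limited to one consonant).
Inserting the epenthetic vowel yields /x/ → /xi/, /ɹ/ → /ɹi/, /t/ → /ti/.

xiɹititiwitɛmɛ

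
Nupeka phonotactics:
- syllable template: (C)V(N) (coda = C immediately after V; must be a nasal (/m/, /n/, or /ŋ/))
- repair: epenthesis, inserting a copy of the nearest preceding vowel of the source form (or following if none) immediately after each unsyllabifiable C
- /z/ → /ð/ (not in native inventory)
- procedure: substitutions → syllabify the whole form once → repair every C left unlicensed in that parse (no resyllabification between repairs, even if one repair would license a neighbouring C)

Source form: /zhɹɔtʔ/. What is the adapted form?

Substitution: /z/ → /ð/, giving /ðhɹɔtʔ/.
The consonants /ð/, /h/, /t/, /ʔ/ cannot be parsed into a legal (C)V(N) syllable (only a nasal (/m/, /n/, or /ŋ/) is licensed in coda position; onsets are limited to one consonant).
Inserting the epenthetic vowel yields /ð/ → /ðɔ/, /h/ → /hɔ/, /t/ → /tɔ/, /ʔ/ → /ʔɔ/.

ðɔhɔɹɔtɔʔɔ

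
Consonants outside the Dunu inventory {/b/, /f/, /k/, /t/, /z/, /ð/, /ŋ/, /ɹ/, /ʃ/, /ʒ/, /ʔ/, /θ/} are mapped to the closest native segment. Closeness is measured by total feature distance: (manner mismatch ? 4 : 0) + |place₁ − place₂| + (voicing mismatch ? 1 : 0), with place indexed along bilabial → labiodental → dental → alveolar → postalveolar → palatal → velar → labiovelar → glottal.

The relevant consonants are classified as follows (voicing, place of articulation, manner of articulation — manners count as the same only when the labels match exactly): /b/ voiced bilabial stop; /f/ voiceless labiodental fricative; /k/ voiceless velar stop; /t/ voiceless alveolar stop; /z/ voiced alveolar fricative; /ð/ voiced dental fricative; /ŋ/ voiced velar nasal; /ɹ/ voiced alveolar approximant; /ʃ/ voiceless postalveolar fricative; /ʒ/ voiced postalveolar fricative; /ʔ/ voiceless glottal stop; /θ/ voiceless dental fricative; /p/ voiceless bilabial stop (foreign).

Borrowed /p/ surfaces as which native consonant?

b

/b/ is closest: same manner (stop), place distance 0 (bilabial→bilabial), voicing differs (+1); total 1. Next closest is /t/ at distance 3.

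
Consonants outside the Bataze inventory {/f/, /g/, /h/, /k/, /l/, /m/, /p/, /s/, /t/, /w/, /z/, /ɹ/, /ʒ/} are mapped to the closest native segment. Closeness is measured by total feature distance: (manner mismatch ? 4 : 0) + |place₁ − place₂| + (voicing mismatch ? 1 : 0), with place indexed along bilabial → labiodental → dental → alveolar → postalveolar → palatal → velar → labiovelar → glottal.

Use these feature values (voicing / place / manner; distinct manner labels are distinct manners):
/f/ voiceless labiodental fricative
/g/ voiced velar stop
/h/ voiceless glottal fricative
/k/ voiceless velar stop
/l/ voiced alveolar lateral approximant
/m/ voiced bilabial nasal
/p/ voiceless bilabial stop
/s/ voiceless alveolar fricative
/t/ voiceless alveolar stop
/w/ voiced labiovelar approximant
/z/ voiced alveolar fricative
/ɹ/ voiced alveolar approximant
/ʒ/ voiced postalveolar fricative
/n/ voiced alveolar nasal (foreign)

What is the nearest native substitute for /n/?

/m/ is closest: same manner (nasal), place distance 3 (alveolar→bilabial), same voicing; total 3. Next closest is /l/ at distance 4.

m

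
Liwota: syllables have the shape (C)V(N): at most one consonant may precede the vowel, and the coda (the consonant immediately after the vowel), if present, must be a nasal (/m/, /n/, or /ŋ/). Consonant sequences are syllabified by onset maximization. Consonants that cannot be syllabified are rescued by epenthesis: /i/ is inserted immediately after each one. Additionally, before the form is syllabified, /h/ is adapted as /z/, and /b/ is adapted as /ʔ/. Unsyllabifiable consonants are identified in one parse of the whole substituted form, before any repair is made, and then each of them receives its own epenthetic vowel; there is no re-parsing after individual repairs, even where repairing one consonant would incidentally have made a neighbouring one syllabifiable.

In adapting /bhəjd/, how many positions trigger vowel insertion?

After substitution the input is /ʔzəjd/.
The unsyllabifiable consonants are /ʔ/, /j/, /d/; each receives one epenthetic vowel.

3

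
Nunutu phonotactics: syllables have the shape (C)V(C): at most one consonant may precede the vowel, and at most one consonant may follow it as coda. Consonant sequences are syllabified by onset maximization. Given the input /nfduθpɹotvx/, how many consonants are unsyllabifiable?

The consonants /n/, /f/, /p/, /v/, /x/ cannot be parsed into a legal (C)V(C) syllable (at most one coda consonant is licensed; onsets are limited to one consonant).

5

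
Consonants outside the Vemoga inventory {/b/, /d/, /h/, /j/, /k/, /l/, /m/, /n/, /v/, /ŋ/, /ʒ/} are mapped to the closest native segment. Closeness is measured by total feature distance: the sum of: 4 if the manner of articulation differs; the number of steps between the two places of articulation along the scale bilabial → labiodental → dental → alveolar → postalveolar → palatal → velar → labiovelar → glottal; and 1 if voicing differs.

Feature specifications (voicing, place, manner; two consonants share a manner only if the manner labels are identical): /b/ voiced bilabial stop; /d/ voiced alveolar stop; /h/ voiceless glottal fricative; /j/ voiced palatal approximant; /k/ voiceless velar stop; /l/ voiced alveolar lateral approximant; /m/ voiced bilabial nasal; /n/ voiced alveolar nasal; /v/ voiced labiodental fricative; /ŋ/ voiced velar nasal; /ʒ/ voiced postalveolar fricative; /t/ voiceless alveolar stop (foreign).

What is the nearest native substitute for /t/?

/d/ is closest: same manner (stop), place distance 0 (alveolar→alveolar), voicing differs (+1); total 1. Next closest is /k/ at distance 3.

d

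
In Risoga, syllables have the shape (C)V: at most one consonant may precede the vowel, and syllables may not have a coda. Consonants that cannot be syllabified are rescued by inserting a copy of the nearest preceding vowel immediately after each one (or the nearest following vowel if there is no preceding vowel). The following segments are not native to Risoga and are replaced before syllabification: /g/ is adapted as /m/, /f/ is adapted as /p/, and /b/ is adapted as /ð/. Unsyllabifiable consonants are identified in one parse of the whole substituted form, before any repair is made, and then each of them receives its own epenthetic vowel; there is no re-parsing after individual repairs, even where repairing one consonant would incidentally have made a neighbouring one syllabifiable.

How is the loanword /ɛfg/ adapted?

Substitution: /f/ → /p/, /g/ → /m/, giving /ɛpm/.
Syllabifying with onset maximization leaves /p/, /m/ stranded (no codas are permitted; onsets are limited to one consonant).
Inserting the epenthetic vowel yields /p/ → /pɛ/, /m/ → /mɛ/.

ɛpɛmɛ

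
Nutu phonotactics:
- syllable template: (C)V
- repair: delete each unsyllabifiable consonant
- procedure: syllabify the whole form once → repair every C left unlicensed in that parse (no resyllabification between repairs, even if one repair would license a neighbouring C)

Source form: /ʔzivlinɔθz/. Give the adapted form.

zilinɔ

The consonants /ʔ/, /v/, /θ/, /z/ cannot be parsed into a legal (C)V syllable (no codas are permitted; onsets are limited to one consonant).
Each unlicensed consonant is deleted: /ʔ/, /v/, /θ/, /z/.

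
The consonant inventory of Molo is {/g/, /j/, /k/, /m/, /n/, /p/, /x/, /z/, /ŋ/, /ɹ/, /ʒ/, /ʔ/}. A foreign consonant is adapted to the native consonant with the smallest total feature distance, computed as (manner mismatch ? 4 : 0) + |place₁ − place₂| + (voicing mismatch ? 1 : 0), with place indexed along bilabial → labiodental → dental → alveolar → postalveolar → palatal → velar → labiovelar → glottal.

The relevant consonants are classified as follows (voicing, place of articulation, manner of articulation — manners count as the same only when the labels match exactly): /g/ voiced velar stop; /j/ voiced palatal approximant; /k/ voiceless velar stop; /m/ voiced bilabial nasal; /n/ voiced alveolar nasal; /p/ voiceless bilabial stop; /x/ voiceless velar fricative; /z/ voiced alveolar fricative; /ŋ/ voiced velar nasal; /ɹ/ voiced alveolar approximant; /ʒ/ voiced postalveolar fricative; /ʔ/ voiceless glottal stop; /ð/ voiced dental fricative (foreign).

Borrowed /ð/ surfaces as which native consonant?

/z/ is closest: same manner (fricative), place distance 1 (dental→alveolar), same voicing; total 1. Next closest is /ʒ/ at distance 2.

z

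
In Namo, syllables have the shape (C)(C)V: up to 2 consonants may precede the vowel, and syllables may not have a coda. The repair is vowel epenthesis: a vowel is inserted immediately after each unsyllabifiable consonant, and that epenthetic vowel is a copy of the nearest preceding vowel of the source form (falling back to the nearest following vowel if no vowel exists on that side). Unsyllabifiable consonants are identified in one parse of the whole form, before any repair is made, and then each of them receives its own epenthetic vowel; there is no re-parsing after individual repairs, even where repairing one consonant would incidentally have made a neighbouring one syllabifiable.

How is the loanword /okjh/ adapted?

okojoho

Syllabifying with onset maximization leaves /k/, /j/, /h/ stranded (no codas are permitted; onsets may contain at most 2 consonants).
Epenthesis after each stranded consonant: /k/ → /ko/, /j/ → /jo/, /h/ → /ho/.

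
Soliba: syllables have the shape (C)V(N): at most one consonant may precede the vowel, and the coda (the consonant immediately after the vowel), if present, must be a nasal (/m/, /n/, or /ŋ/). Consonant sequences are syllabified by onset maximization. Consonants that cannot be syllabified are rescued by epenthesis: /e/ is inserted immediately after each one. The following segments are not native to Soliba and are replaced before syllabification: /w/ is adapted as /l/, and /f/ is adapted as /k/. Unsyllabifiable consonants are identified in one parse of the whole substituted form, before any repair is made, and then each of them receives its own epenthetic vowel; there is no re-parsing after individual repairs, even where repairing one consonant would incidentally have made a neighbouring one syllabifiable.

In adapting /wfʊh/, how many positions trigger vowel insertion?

After substitution the input is /lkʊh/.
The unsyllabifiable consonants are /l/, /h/; each receives one epenthetic vowel.

2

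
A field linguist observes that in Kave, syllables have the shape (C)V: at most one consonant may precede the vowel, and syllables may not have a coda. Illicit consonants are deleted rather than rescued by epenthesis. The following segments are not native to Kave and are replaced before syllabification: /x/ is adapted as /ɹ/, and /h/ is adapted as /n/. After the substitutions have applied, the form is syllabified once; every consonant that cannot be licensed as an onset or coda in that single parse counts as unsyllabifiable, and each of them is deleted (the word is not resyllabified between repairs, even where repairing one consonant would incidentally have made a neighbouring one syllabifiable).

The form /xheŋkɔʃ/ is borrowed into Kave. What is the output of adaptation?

nekɔ

Substitution: /x/ → /ɹ/, /h/ → /n/, giving /ɹneŋkɔʃ/.
Syllabifying with onset maximization leaves /ɹ/, /ŋ/, /ʃ/ stranded (no codas are permitted; onsets are limited to one consonant).
Each unlicensed consonant is deleted: /ɹ/, /ŋ/, /ʃ/.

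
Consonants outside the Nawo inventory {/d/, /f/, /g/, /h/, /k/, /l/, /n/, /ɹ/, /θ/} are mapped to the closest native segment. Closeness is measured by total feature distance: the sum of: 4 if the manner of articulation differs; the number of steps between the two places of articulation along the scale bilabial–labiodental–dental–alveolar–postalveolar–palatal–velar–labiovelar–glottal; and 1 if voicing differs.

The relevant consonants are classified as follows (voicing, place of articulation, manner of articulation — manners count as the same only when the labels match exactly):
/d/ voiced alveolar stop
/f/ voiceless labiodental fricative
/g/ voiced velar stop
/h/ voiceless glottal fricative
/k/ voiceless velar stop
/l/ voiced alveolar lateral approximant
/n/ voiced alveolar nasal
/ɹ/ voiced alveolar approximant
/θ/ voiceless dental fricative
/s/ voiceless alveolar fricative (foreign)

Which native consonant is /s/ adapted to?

/θ/ is closest: same manner (fricative), place distance 1 (alveolar→dental), same voicing; total 1. Next closest is /f/ at distance 2.

θ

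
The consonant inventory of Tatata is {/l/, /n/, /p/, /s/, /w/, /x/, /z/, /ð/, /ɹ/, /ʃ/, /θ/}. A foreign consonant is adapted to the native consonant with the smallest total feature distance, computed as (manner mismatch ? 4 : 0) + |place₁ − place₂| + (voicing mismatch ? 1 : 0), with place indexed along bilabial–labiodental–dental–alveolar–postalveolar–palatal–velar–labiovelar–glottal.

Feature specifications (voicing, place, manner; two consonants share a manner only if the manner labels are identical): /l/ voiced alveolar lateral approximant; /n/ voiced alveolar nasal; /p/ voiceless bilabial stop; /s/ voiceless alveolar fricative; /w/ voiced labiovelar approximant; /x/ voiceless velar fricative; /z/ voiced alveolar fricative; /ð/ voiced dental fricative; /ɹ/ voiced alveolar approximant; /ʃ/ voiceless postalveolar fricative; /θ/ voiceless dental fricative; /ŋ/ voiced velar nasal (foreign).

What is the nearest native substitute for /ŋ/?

/n/ is closest: same manner (nasal), place distance 3 (velar→alveolar), same voicing; total 3. Next closest is /w/ at distance 5.

n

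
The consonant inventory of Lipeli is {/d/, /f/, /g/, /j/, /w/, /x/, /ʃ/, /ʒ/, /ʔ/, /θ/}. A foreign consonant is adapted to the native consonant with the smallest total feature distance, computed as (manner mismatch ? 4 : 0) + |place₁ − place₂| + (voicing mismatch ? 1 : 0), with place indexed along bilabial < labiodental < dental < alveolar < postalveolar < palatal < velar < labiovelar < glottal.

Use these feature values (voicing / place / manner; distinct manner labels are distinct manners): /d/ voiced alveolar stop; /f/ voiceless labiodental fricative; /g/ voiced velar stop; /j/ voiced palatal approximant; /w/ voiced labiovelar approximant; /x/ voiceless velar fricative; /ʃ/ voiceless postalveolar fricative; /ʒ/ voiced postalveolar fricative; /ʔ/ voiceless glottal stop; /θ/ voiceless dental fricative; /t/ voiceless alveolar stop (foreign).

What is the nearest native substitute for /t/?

/d/ is closest: same manner (stop), place distance 0 (alveolar→alveolar), voicing differs (+1); total 1. Next closest is /g/ at distance 4.

d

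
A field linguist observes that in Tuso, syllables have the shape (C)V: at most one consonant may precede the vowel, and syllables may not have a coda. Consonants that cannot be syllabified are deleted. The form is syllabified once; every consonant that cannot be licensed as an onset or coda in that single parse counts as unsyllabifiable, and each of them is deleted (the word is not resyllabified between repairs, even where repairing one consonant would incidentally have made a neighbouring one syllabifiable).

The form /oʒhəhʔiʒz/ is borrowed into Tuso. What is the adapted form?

Syllabifying with onset maximization leaves /ʒ/, /h/, /ʒ/, /z/ stranded (no codas are permitted; onsets are limited to one consonant).
Each unlicensed consonant is deleted: /ʒ/, /h/, /ʒ/, /z/.

ohəʔi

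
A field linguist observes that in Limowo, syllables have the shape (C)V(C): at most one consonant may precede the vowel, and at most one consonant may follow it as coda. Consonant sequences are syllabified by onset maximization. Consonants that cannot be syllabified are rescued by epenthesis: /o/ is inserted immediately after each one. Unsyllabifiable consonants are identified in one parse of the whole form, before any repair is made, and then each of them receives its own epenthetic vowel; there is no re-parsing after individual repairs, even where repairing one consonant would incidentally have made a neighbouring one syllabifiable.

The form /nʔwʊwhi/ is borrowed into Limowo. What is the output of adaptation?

noʔowʊwhi

Under (C)V(C), the unsyllabifiable consonants are /n/, /ʔ/ (at most one coda consonant is licensed; onsets are limited to one consonant).
Inserting the epenthetic vowel yields /n/ → /no/, /ʔ/ → /ʔo/.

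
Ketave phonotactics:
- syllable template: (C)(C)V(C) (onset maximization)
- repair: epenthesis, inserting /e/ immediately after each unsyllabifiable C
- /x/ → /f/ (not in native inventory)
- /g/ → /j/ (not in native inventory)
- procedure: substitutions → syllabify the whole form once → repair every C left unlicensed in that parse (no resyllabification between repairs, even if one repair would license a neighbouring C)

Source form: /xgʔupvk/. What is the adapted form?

fejʔupveke

Substitution: /x/ → /f/, /g/ → /j/, giving /fjʔupvk/.
Under (C)(C)V(C), the unsyllabifiable consonants are /f/, /v/, /k/ (at most one coda consonant is licensed; onsets may contain at most 2 consonants).
Inserting the epenthetic vowel yields /f/ → /fe/, /v/ → /ve/, /k/ → /ke/.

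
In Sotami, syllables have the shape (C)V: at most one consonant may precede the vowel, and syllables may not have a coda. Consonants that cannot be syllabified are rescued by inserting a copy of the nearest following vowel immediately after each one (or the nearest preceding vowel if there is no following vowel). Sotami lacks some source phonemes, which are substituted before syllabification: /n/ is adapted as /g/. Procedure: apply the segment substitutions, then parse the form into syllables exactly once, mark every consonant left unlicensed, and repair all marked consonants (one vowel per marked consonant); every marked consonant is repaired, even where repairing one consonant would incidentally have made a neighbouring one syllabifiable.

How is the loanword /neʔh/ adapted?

Substitution: /n/ → /g/, giving /geʔh/.
Syllabifying with onset maximization leaves /ʔ/, /h/ stranded (no codas are permitted; onsets are limited to one consonant).
Epenthesis after each stranded consonant: /ʔ/ → /ʔe/, /h/ → /he/.

geʔehe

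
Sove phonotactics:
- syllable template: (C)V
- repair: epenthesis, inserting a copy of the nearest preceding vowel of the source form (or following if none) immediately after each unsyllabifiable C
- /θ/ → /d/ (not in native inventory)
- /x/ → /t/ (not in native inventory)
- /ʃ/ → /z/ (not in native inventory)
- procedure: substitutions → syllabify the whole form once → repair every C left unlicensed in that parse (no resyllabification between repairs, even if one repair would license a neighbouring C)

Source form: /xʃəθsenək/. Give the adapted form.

təzədəsenəkə

Substitution: /x/ → /t/, /ʃ/ → /z/, /θ/ → /d/, giving /tzədsenək/.
The consonants /t/, /d/, /k/ cannot be parsed into a legal (C)V syllable (no codas are permitted; onsets are limited to one consonant).
Inserting the epenthetic vowel yields /t/ → /tə/, /d/ → /də/, /k/ → /kə/.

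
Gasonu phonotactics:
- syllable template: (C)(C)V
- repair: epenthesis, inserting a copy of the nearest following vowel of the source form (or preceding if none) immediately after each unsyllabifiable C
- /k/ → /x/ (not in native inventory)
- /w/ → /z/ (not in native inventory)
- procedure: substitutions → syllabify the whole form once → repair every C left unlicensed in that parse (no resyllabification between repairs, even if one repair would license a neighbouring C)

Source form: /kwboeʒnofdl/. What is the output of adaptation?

Substitution: /k/ → /x/, /w/ → /z/, giving /xzboeʒnofdl/.
Under (C)(C)V, the unsyllabifiable consonants are /x/, /f/, /d/, /l/ (no codas are permitted; onsets may contain at most 2 consonants).
Each unlicensed consonant becomes the onset of a new syllable: /x/ → /xo/, /f/ → /fo/, /d/ → /do/, /l/ → /lo/.

xozboeʒnofodolo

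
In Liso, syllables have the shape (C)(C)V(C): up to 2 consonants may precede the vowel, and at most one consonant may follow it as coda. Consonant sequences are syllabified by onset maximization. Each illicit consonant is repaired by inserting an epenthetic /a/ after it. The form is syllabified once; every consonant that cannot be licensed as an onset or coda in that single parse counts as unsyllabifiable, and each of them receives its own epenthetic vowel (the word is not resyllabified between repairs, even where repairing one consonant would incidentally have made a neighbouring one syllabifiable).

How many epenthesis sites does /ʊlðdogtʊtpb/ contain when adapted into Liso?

The unsyllabifiable consonants are /p/, /b/; each receives one epenthetic vowel.

2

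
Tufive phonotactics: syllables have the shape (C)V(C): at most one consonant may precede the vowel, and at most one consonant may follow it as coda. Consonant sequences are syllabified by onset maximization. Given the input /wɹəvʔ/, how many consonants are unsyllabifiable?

2

Under (C)V(C), the unsyllabifiable consonants are /w/, /ʔ/ (at most one coda consonant is licensed; onsets are limited to one consonant).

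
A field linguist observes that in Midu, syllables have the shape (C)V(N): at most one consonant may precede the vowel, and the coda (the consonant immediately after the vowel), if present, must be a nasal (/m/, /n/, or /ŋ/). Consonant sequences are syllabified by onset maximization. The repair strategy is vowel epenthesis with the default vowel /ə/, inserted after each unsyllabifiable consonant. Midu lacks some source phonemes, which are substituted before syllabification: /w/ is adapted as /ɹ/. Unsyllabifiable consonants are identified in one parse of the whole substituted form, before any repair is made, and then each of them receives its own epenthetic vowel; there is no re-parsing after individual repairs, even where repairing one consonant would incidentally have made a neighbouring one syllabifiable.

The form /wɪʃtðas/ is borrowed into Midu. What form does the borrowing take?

Substitution: /w/ → /ɹ/, giving /ɹɪʃtðas/.
Under (C)V(N), the unsyllabifiable consonants are /ʃ/, /t/, /s/ (only a nasal (/m/, /n/, or /ŋ/) is licensed in coda position; onsets are limited to one consonant).
Epenthesis after each stranded consonant: /ʃ/ → /ʃə/, /t/ → /tə/, /s/ → /sə/.

ɹɪʃətəðasə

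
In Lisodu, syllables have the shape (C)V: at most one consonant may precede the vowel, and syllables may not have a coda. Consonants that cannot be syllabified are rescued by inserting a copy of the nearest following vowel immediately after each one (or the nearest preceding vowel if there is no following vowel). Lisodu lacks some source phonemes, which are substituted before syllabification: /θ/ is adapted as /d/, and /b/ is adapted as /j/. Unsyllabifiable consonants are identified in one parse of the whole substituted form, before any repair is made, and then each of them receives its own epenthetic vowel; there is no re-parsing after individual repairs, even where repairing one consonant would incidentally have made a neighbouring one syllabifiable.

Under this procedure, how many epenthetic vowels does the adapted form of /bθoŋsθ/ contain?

4

After substitution the input is /jdoŋsd/.
The unsyllabifiable consonants are /j/, /ŋ/, /s/, /d/; each receives one epenthetic vowel.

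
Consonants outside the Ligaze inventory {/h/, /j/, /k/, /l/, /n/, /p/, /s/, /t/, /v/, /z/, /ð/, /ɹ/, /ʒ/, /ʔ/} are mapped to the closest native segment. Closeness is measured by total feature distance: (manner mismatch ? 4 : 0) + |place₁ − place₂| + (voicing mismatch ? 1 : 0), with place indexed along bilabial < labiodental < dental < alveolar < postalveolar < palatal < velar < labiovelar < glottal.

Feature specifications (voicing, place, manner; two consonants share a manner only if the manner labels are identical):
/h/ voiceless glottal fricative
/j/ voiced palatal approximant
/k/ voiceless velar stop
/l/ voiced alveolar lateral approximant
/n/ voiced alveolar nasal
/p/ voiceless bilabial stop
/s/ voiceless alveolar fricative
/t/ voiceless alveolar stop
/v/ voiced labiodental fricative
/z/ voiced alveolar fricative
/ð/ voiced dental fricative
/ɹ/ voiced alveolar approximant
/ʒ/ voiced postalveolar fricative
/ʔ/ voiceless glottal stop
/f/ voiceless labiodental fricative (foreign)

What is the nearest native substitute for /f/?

/v/ is closest: same manner (fricative), place distance 0 (labiodental→labiodental), voicing differs (+1); total 1. Next closest is /s/ at distance 2.

v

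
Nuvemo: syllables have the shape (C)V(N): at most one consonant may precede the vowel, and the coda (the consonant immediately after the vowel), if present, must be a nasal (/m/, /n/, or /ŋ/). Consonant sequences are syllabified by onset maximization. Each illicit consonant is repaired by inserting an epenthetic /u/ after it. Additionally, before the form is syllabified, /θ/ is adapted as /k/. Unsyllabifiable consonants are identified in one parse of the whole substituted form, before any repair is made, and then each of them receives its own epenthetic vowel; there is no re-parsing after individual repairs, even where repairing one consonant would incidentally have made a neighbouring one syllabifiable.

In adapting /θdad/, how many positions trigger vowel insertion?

2

After substitution the input is /kdad/.
The unsyllabifiable consonants are /k/, /d/; each receives one epenthetic vowel.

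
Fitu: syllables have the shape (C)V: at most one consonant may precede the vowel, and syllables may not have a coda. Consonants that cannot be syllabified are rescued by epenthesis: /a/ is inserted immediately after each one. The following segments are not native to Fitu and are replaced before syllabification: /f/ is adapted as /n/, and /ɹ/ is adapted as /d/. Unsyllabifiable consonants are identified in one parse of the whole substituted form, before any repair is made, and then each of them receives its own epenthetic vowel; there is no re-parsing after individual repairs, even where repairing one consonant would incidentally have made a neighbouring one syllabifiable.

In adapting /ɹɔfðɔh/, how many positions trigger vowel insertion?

2

After substitution the input is /dɔnðɔh/.
The unsyllabifiable consonants are /n/, /h/; each receives one epenthetic vowel.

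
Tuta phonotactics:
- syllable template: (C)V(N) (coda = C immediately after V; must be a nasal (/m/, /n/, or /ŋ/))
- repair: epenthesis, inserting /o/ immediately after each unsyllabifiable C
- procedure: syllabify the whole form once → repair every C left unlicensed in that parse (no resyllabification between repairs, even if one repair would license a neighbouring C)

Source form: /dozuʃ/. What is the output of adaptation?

Syllabifying with onset maximization leaves /ʃ/ stranded (only a nasal (/m/, /n/, or /ŋ/) is licensed in coda position; onsets are limited to one consonant).
Inserting the epenthetic vowel yields /ʃ/ → /ʃo/.

dozuʃo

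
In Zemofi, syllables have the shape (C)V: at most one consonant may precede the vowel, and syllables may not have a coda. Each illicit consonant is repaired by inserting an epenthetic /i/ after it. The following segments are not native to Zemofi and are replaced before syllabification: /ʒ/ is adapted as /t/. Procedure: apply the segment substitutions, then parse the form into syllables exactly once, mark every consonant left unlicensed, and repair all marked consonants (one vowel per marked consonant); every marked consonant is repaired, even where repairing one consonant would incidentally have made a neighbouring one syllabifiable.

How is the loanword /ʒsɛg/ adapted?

Substitution: /ʒ/ → /t/, giving /tsɛg/.
Under (C)V, the unsyllabifiable consonants are /t/, /g/ (no codas are permitted; onsets are limited to one consonant).
Epenthesis after each stranded consonant: /t/ → /ti/, /g/ → /gi/.

tisɛgi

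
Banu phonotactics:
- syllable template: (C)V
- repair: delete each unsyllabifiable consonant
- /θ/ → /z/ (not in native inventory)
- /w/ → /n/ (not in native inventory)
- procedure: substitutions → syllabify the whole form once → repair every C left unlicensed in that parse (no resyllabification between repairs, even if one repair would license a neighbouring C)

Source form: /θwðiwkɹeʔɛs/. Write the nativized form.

Substitution: /θ/ → /z/, /w/ → /n/, giving /znðinkɹeʔɛs/.
Syllabifying with onset maximization leaves /z/, /n/, /n/, /k/, /s/ stranded (no codas are permitted; onsets are limited to one consonant).
Deleting the stranded consonants removes /z/, /n/, /n/, /k/, /s/.

ðiɹeʔɛ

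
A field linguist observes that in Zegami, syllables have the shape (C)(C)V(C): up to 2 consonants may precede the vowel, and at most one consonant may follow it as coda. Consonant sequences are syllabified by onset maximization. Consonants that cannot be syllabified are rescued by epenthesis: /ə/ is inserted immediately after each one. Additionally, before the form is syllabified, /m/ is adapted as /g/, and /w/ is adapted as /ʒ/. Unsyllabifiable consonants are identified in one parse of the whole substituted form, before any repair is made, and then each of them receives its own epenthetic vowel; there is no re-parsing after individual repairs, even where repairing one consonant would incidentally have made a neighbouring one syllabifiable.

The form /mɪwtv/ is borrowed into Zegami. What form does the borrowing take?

Substitution: /m/ → /g/, /w/ → /ʒ/, giving /gɪʒtv/.
Syllabifying with onset maximization leaves /t/, /v/ stranded (at most one coda consonant is licensed; onsets may contain at most 2 consonants).
Inserting the epenthetic vowel yields /t/ → /tə/, /v/ → /və/.

gɪʒtəvə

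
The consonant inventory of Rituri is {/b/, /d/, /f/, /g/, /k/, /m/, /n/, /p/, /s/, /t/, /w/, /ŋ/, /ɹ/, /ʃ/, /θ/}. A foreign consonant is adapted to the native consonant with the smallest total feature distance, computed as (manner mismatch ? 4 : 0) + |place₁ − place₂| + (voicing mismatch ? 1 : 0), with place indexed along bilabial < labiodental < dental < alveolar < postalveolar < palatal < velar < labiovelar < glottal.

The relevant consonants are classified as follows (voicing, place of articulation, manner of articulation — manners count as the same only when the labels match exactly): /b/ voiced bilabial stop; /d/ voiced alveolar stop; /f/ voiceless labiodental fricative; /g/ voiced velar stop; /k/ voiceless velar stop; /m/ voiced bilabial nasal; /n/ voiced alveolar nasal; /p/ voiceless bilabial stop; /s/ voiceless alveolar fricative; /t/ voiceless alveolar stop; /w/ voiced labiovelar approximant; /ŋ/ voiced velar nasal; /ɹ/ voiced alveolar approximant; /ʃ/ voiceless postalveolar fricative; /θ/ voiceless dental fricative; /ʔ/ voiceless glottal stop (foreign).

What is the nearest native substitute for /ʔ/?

k

/k/ is closest: same manner (stop), place distance 2 (glottal→velar), same voicing; total 2. Next closest is /g/ at distance 3.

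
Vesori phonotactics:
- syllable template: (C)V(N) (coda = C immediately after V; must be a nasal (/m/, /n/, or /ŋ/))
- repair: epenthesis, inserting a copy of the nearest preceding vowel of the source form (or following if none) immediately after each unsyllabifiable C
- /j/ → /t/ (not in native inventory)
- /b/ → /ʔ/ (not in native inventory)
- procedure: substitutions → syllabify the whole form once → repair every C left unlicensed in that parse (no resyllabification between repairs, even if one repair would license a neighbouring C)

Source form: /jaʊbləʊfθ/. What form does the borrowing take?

taʊʔʊləʊfʊθʊ

Substitution: /j/ → /t/, /b/ → /ʔ/, giving /taʊʔləʊfθ/.
Syllabifying with onset maximization leaves /ʔ/, /f/, /θ/ stranded (only a nasal (/m/, /n/, or /ŋ/) is licensed in coda position; onsets are limited to one consonant).
Inserting the epenthetic vowel yields /ʔ/ → /ʔʊ/, /f/ → /fʊ/, /θ/ → /θʊ/.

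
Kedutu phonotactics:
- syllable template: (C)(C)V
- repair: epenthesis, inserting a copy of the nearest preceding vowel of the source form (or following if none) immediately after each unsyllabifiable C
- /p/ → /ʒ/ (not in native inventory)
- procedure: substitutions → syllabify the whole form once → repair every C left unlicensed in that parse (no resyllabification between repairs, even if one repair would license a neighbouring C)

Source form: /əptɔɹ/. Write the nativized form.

Substitution: /p/ → /ʒ/, giving /əʒtɔɹ/.
The consonants /ɹ/ cannot be parsed into a legal (C)(C)V syllable (no codas are permitted; onsets may contain at most 2 consonants).
Each unlicensed consonant becomes the onset of a new syllable: /ɹ/ → /ɹɔ/.

əʒtɔɹɔ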